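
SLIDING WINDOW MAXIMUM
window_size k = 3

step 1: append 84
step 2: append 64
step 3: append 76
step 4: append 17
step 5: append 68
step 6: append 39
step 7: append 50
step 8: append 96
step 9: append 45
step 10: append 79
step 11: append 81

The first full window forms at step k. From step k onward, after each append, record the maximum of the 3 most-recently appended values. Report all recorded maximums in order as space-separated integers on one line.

step 1: append 84 -> window=[84] (not full yet)
step 2: append 64 -> window=[84, 64] (not full yet)
step 3: append 76 -> window=[84, 64, 76] -> max=84
step 4: append 17 -> window=[64, 76, 17] -> max=76
step 5: append 68 -> window=[76, 17, 68] -> max=76
step 6: append 39 -> window=[17, 68, 39] -> max=68
step 7: append 50 -> window=[68, 39, 50] -> max=68
step 8: append 96 -> window=[39, 50, 96] -> max=96
step 9: append 45 -> window=[50, 96, 45] -> max=96
step 10: append 79 -> window=[96, 45, 79] -> max=96
step 11: append 81 -> window=[45, 79, 81] -> max=81

Answer: 84 76 76 68 68 96 96 96 81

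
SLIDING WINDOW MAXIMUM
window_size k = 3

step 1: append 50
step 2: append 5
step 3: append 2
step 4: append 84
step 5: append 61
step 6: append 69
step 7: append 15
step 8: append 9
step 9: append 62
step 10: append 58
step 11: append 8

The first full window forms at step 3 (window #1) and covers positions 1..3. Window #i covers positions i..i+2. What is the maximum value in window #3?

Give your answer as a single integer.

Answer: 84

Derivation:
step 1: append 50 -> window=[50] (not full yet)
step 2: append 5 -> window=[50, 5] (not full yet)
step 3: append 2 -> window=[50, 5, 2] -> max=50
step 4: append 84 -> window=[5, 2, 84] -> max=84
step 5: append 61 -> window=[2, 84, 61] -> max=84
Window #3 max = 84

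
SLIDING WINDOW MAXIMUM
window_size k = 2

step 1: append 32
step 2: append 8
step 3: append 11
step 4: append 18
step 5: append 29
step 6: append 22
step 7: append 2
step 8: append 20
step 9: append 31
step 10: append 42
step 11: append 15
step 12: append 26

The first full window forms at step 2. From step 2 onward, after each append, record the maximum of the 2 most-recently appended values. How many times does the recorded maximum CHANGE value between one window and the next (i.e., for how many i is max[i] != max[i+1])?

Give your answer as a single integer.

Answer: 8

Derivation:
step 1: append 32 -> window=[32] (not full yet)
step 2: append 8 -> window=[32, 8] -> max=32
step 3: append 11 -> window=[8, 11] -> max=11
step 4: append 18 -> window=[11, 18] -> max=18
step 5: append 29 -> window=[18, 29] -> max=29
step 6: append 22 -> window=[29, 22] -> max=29
step 7: append 2 -> window=[22, 2] -> max=22
step 8: append 20 -> window=[2, 20] -> max=20
step 9: append 31 -> window=[20, 31] -> max=31
step 10: append 42 -> window=[31, 42] -> max=42
step 11: append 15 -> window=[42, 15] -> max=42
step 12: append 26 -> window=[15, 26] -> max=26
Recorded maximums: 32 11 18 29 29 22 20 31 42 42 26
Changes between consecutive maximums: 8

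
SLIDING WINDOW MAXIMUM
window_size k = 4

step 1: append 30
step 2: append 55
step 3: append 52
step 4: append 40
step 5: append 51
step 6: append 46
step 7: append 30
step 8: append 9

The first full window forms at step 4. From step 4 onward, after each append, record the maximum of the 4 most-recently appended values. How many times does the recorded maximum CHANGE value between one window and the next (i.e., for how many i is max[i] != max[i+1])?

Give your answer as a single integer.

step 1: append 30 -> window=[30] (not full yet)
step 2: append 55 -> window=[30, 55] (not full yet)
step 3: append 52 -> window=[30, 55, 52] (not full yet)
step 4: append 40 -> window=[30, 55, 52, 40] -> max=55
step 5: append 51 -> window=[55, 52, 40, 51] -> max=55
step 6: append 46 -> window=[52, 40, 51, 46] -> max=52
step 7: append 30 -> window=[40, 51, 46, 30] -> max=51
step 8: append 9 -> window=[51, 46, 30, 9] -> max=51
Recorded maximums: 55 55 52 51 51
Changes between consecutive maximums: 2

Answer: 2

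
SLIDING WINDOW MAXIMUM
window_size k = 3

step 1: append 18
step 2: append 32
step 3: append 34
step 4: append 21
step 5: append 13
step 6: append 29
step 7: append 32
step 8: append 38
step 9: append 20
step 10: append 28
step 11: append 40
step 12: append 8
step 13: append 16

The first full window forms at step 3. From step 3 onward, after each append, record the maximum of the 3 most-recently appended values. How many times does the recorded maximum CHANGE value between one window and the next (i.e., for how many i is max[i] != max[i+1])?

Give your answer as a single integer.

step 1: append 18 -> window=[18] (not full yet)
step 2: append 32 -> window=[18, 32] (not full yet)
step 3: append 34 -> window=[18, 32, 34] -> max=34
step 4: append 21 -> window=[32, 34, 21] -> max=34
step 5: append 13 -> window=[34, 21, 13] -> max=34
step 6: append 29 -> window=[21, 13, 29] -> max=29
step 7: append 32 -> window=[13, 29, 32] -> max=32
step 8: append 38 -> window=[29, 32, 38] -> max=38
step 9: append 20 -> window=[32, 38, 20] -> max=38
step 10: append 28 -> window=[38, 20, 28] -> max=38
step 11: append 40 -> window=[20, 28, 40] -> max=40
step 12: append 8 -> window=[28, 40, 8] -> max=40
step 13: append 16 -> window=[40, 8, 16] -> max=40
Recorded maximums: 34 34 34 29 32 38 38 38 40 40 40
Changes between consecutive maximums: 4

Answer: 4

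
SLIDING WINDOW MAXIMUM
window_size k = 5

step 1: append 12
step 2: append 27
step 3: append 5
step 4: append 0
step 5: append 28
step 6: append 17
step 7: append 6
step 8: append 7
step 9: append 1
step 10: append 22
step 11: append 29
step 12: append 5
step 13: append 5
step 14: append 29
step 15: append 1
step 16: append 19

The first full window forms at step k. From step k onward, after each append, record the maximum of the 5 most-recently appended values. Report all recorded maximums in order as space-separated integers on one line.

step 1: append 12 -> window=[12] (not full yet)
step 2: append 27 -> window=[12, 27] (not full yet)
step 3: append 5 -> window=[12, 27, 5] (not full yet)
step 4: append 0 -> window=[12, 27, 5, 0] (not full yet)
step 5: append 28 -> window=[12, 27, 5, 0, 28] -> max=28
step 6: append 17 -> window=[27, 5, 0, 28, 17] -> max=28
step 7: append 6 -> window=[5, 0, 28, 17, 6] -> max=28
step 8: append 7 -> window=[0, 28, 17, 6, 7] -> max=28
step 9: append 1 -> window=[28, 17, 6, 7, 1] -> max=28
step 10: append 22 -> window=[17, 6, 7, 1, 22] -> max=22
step 11: append 29 -> window=[6, 7, 1, 22, 29] -> max=29
step 12: append 5 -> window=[7, 1, 22, 29, 5] -> max=29
step 13: append 5 -> window=[1, 22, 29, 5, 5] -> max=29
step 14: append 29 -> window=[22, 29, 5, 5, 29] -> max=29
step 15: append 1 -> window=[29, 5, 5, 29, 1] -> max=29
step 16: append 19 -> window=[5, 5, 29, 1, 19] -> max=29

Answer: 28 28 28 28 28 22 29 29 29 29 29 29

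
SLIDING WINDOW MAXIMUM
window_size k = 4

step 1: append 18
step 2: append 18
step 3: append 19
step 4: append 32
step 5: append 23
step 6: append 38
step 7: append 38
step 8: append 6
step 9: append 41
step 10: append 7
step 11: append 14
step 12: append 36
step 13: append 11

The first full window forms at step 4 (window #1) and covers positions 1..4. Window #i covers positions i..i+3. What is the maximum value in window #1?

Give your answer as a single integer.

step 1: append 18 -> window=[18] (not full yet)
step 2: append 18 -> window=[18, 18] (not full yet)
step 3: append 19 -> window=[18, 18, 19] (not full yet)
step 4: append 32 -> window=[18, 18, 19, 32] -> max=32
Window #1 max = 32

Answer: 32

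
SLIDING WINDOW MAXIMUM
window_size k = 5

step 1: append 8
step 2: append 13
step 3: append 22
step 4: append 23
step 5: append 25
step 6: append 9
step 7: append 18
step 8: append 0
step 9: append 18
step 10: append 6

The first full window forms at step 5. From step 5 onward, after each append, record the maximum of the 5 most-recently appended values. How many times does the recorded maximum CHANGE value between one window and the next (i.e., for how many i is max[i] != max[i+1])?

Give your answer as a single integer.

step 1: append 8 -> window=[8] (not full yet)
step 2: append 13 -> window=[8, 13] (not full yet)
step 3: append 22 -> window=[8, 13, 22] (not full yet)
step 4: append 23 -> window=[8, 13, 22, 23] (not full yet)
step 5: append 25 -> window=[8, 13, 22, 23, 25] -> max=25
step 6: append 9 -> window=[13, 22, 23, 25, 9] -> max=25
step 7: append 18 -> window=[22, 23, 25, 9, 18] -> max=25
step 8: append 0 -> window=[23, 25, 9, 18, 0] -> max=25
step 9: append 18 -> window=[25, 9, 18, 0, 18] -> max=25
step 10: append 6 -> window=[9, 18, 0, 18, 6] -> max=18
Recorded maximums: 25 25 25 25 25 18
Changes between consecutive maximums: 1

Answer: 1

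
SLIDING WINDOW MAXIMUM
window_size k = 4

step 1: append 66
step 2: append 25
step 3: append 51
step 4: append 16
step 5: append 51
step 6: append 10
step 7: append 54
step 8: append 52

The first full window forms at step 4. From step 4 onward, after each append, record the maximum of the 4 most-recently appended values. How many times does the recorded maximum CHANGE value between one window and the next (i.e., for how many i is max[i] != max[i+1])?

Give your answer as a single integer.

step 1: append 66 -> window=[66] (not full yet)
step 2: append 25 -> window=[66, 25] (not full yet)
step 3: append 51 -> window=[66, 25, 51] (not full yet)
step 4: append 16 -> window=[66, 25, 51, 16] -> max=66
step 5: append 51 -> window=[25, 51, 16, 51] -> max=51
step 6: append 10 -> window=[51, 16, 51, 10] -> max=51
step 7: append 54 -> window=[16, 51, 10, 54] -> max=54
step 8: append 52 -> window=[51, 10, 54, 52] -> max=54
Recorded maximums: 66 51 51 54 54
Changes between consecutive maximums: 2

Answer: 2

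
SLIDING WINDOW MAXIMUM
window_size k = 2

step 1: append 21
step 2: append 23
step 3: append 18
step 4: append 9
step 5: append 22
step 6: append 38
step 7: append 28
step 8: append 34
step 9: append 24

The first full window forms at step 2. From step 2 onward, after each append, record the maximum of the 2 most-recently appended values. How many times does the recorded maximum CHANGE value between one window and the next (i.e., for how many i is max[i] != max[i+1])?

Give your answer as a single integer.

step 1: append 21 -> window=[21] (not full yet)
step 2: append 23 -> window=[21, 23] -> max=23
step 3: append 18 -> window=[23, 18] -> max=23
step 4: append 9 -> window=[18, 9] -> max=18
step 5: append 22 -> window=[9, 22] -> max=22
step 6: append 38 -> window=[22, 38] -> max=38
step 7: append 28 -> window=[38, 28] -> max=38
step 8: append 34 -> window=[28, 34] -> max=34
step 9: append 24 -> window=[34, 24] -> max=34
Recorded maximums: 23 23 18 22 38 38 34 34
Changes between consecutive maximums: 4

Answer: 4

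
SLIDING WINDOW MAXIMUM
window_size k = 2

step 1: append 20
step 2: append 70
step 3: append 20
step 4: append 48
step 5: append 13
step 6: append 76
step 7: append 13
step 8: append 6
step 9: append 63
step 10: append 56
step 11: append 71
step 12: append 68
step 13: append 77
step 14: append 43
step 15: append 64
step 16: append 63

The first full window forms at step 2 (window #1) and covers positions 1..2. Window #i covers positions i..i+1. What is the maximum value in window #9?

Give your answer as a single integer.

step 1: append 20 -> window=[20] (not full yet)
step 2: append 70 -> window=[20, 70] -> max=70
step 3: append 20 -> window=[70, 20] -> max=70
step 4: append 48 -> window=[20, 48] -> max=48
step 5: append 13 -> window=[48, 13] -> max=48
step 6: append 76 -> window=[13, 76] -> max=76
step 7: append 13 -> window=[76, 13] -> max=76
step 8: append 6 -> window=[13, 6] -> max=13
step 9: append 63 -> window=[6, 63] -> max=63
step 10: append 56 -> window=[63, 56] -> max=63
Window #9 max = 63

Answer: 63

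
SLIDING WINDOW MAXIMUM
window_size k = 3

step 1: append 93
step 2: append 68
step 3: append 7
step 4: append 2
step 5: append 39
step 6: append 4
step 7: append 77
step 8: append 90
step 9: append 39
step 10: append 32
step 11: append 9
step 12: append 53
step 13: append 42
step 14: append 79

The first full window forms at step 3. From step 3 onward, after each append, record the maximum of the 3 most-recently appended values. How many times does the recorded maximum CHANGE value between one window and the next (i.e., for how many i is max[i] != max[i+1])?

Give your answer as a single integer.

step 1: append 93 -> window=[93] (not full yet)
step 2: append 68 -> window=[93, 68] (not full yet)
step 3: append 7 -> window=[93, 68, 7] -> max=93
step 4: append 2 -> window=[68, 7, 2] -> max=68
step 5: append 39 -> window=[7, 2, 39] -> max=39
step 6: append 4 -> window=[2, 39, 4] -> max=39
step 7: append 77 -> window=[39, 4, 77] -> max=77
step 8: append 90 -> window=[4, 77, 90] -> max=90
step 9: append 39 -> window=[77, 90, 39] -> max=90
step 10: append 32 -> window=[90, 39, 32] -> max=90
step 11: append 9 -> window=[39, 32, 9] -> max=39
step 12: append 53 -> window=[32, 9, 53] -> max=53
step 13: append 42 -> window=[9, 53, 42] -> max=53
step 14: append 79 -> window=[53, 42, 79] -> max=79
Recorded maximums: 93 68 39 39 77 90 90 90 39 53 53 79
Changes between consecutive maximums: 7

Answer: 7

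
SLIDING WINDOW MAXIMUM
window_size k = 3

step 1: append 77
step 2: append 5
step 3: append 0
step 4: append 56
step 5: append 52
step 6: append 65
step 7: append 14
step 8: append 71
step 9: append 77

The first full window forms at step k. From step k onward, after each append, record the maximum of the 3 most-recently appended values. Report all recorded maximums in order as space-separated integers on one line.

Answer: 77 56 56 65 65 71 77

Derivation:
step 1: append 77 -> window=[77] (not full yet)
step 2: append 5 -> window=[77, 5] (not full yet)
step 3: append 0 -> window=[77, 5, 0] -> max=77
step 4: append 56 -> window=[5, 0, 56] -> max=56
step 5: append 52 -> window=[0, 56, 52] -> max=56
step 6: append 65 -> window=[56, 52, 65] -> max=65
step 7: append 14 -> window=[52, 65, 14] -> max=65
step 8: append 71 -> window=[65, 14, 71] -> max=71
step 9: append 77 -> window=[14, 71, 77] -> max=77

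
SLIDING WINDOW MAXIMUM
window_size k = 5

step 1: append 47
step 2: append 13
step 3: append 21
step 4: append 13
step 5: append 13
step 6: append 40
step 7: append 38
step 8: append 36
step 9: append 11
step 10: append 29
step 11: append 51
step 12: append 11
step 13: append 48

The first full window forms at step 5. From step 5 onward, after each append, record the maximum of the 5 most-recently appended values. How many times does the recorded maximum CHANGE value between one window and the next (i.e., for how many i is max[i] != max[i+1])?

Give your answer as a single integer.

Answer: 2

Derivation:
step 1: append 47 -> window=[47] (not full yet)
step 2: append 13 -> window=[47, 13] (not full yet)
step 3: append 21 -> window=[47, 13, 21] (not full yet)
step 4: append 13 -> window=[47, 13, 21, 13] (not full yet)
step 5: append 13 -> window=[47, 13, 21, 13, 13] -> max=47
step 6: append 40 -> window=[13, 21, 13, 13, 40] -> max=40
step 7: append 38 -> window=[21, 13, 13, 40, 38] -> max=40
step 8: append 36 -> window=[13, 13, 40, 38, 36] -> max=40
step 9: append 11 -> window=[13, 40, 38, 36, 11] -> max=40
step 10: append 29 -> window=[40, 38, 36, 11, 29] -> max=40
step 11: append 51 -> window=[38, 36, 11, 29, 51] -> max=51
step 12: append 11 -> window=[36, 11, 29, 51, 11] -> max=51
step 13: append 48 -> window=[11, 29, 51, 11, 48] -> max=51
Recorded maximums: 47 40 40 40 40 40 51 51 51
Changes between consecutive maximums: 2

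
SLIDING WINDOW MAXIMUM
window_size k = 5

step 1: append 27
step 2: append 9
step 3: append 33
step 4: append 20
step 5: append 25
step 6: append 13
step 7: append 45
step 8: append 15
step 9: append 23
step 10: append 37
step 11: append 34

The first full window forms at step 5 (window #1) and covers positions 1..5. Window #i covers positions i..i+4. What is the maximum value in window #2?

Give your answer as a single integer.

Answer: 33

Derivation:
step 1: append 27 -> window=[27] (not full yet)
step 2: append 9 -> window=[27, 9] (not full yet)
step 3: append 33 -> window=[27, 9, 33] (not full yet)
step 4: append 20 -> window=[27, 9, 33, 20] (not full yet)
step 5: append 25 -> window=[27, 9, 33, 20, 25] -> max=33
step 6: append 13 -> window=[9, 33, 20, 25, 13] -> max=33
Window #2 max = 33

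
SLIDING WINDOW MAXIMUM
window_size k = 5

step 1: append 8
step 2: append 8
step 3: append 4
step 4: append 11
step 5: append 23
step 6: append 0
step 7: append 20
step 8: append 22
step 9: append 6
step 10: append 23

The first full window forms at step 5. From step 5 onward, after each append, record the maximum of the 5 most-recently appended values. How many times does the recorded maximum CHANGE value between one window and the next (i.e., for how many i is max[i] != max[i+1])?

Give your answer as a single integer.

step 1: append 8 -> window=[8] (not full yet)
step 2: append 8 -> window=[8, 8] (not full yet)
step 3: append 4 -> window=[8, 8, 4] (not full yet)
step 4: append 11 -> window=[8, 8, 4, 11] (not full yet)
step 5: append 23 -> window=[8, 8, 4, 11, 23] -> max=23
step 6: append 0 -> window=[8, 4, 11, 23, 0] -> max=23
step 7: append 20 -> window=[4, 11, 23, 0, 20] -> max=23
step 8: append 22 -> window=[11, 23, 0, 20, 22] -> max=23
step 9: append 6 -> window=[23, 0, 20, 22, 6] -> max=23
step 10: append 23 -> window=[0, 20, 22, 6, 23] -> max=23
Recorded maximums: 23 23 23 23 23 23
Changes between consecutive maximums: 0

Answer: 0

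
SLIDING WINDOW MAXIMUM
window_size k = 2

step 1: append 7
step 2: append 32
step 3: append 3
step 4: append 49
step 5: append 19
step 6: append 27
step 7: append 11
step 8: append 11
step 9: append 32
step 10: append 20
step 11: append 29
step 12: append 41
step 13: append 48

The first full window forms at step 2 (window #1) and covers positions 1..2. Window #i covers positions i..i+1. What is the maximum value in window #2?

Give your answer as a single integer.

Answer: 32

Derivation:
step 1: append 7 -> window=[7] (not full yet)
step 2: append 32 -> window=[7, 32] -> max=32
step 3: append 3 -> window=[32, 3] -> max=32
Window #2 max = 32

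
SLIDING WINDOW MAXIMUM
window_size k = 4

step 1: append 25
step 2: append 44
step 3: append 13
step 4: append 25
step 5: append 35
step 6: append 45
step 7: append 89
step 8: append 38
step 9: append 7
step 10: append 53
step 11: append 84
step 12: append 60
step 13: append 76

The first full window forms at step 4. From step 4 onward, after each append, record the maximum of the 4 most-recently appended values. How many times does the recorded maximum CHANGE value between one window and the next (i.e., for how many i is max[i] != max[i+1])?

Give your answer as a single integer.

Answer: 3

Derivation:
step 1: append 25 -> window=[25] (not full yet)
step 2: append 44 -> window=[25, 44] (not full yet)
step 3: append 13 -> window=[25, 44, 13] (not full yet)
step 4: append 25 -> window=[25, 44, 13, 25] -> max=44
step 5: append 35 -> window=[44, 13, 25, 35] -> max=44
step 6: append 45 -> window=[13, 25, 35, 45] -> max=45
step 7: append 89 -> window=[25, 35, 45, 89] -> max=89
step 8: append 38 -> window=[35, 45, 89, 38] -> max=89
step 9: append 7 -> window=[45, 89, 38, 7] -> max=89
step 10: append 53 -> window=[89, 38, 7, 53] -> max=89
step 11: append 84 -> window=[38, 7, 53, 84] -> max=84
step 12: append 60 -> window=[7, 53, 84, 60] -> max=84
step 13: append 76 -> window=[53, 84, 60, 76] -> max=84
Recorded maximums: 44 44 45 89 89 89 89 84 84 84
Changes between consecutive maximums: 3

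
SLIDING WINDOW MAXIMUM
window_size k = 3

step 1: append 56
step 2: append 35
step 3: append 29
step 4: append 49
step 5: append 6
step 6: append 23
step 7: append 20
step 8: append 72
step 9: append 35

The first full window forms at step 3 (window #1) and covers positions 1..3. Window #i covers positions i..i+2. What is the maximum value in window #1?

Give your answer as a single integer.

Answer: 56

Derivation:
step 1: append 56 -> window=[56] (not full yet)
step 2: append 35 -> window=[56, 35] (not full yet)
step 3: append 29 -> window=[56, 35, 29] -> max=56
Window #1 max = 56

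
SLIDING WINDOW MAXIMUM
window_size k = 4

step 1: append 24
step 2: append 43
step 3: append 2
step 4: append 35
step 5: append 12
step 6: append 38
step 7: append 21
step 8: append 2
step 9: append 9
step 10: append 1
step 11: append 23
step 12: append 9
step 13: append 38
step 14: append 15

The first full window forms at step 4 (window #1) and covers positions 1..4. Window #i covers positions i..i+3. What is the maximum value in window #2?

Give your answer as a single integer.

Answer: 43

Derivation:
step 1: append 24 -> window=[24] (not full yet)
step 2: append 43 -> window=[24, 43] (not full yet)
step 3: append 2 -> window=[24, 43, 2] (not full yet)
step 4: append 35 -> window=[24, 43, 2, 35] -> max=43
step 5: append 12 -> window=[43, 2, 35, 12] -> max=43
Window #2 max = 43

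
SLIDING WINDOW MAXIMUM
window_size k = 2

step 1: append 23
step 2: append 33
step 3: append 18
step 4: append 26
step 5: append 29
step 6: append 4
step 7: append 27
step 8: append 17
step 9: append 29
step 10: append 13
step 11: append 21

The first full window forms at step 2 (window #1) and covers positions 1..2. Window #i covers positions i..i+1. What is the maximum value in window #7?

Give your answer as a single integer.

Answer: 27

Derivation:
step 1: append 23 -> window=[23] (not full yet)
step 2: append 33 -> window=[23, 33] -> max=33
step 3: append 18 -> window=[33, 18] -> max=33
step 4: append 26 -> window=[18, 26] -> max=26
step 5: append 29 -> window=[26, 29] -> max=29
step 6: append 4 -> window=[29, 4] -> max=29
step 7: append 27 -> window=[4, 27] -> max=27
step 8: append 17 -> window=[27, 17] -> max=27
Window #7 max = 27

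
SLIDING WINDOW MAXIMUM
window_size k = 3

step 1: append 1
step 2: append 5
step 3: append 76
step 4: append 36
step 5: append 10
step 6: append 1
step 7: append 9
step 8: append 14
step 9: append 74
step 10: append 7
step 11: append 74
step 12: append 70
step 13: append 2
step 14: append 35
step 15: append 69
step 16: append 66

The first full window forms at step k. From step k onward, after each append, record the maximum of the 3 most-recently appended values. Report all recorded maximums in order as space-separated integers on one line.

Answer: 76 76 76 36 10 14 74 74 74 74 74 70 69 69

Derivation:
step 1: append 1 -> window=[1] (not full yet)
step 2: append 5 -> window=[1, 5] (not full yet)
step 3: append 76 -> window=[1, 5, 76] -> max=76
step 4: append 36 -> window=[5, 76, 36] -> max=76
step 5: append 10 -> window=[76, 36, 10] -> max=76
step 6: append 1 -> window=[36, 10, 1] -> max=36
step 7: append 9 -> window=[10, 1, 9] -> max=10
step 8: append 14 -> window=[1, 9, 14] -> max=14
step 9: append 74 -> window=[9, 14, 74] -> max=74
step 10: append 7 -> window=[14, 74, 7] -> max=74
step 11: append 74 -> window=[74, 7, 74] -> max=74
step 12: append 70 -> window=[7, 74, 70] -> max=74
step 13: append 2 -> window=[74, 70, 2] -> max=74
step 14: append 35 -> window=[70, 2, 35] -> max=70
step 15: append 69 -> window=[2, 35, 69] -> max=69
step 16: append 66 -> window=[35, 69, 66] -> max=69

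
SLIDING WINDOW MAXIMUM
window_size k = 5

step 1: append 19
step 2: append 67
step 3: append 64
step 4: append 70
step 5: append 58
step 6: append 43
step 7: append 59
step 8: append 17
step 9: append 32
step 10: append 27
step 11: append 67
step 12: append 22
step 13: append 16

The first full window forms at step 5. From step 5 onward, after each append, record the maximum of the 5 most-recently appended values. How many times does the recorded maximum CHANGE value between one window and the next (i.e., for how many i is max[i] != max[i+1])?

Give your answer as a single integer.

Answer: 2

Derivation:
step 1: append 19 -> window=[19] (not full yet)
step 2: append 67 -> window=[19, 67] (not full yet)
step 3: append 64 -> window=[19, 67, 64] (not full yet)
step 4: append 70 -> window=[19, 67, 64, 70] (not full yet)
step 5: append 58 -> window=[19, 67, 64, 70, 58] -> max=70
step 6: append 43 -> window=[67, 64, 70, 58, 43] -> max=70
step 7: append 59 -> window=[64, 70, 58, 43, 59] -> max=70
step 8: append 17 -> window=[70, 58, 43, 59, 17] -> max=70
step 9: append 32 -> window=[58, 43, 59, 17, 32] -> max=59
step 10: append 27 -> window=[43, 59, 17, 32, 27] -> max=59
step 11: append 67 -> window=[59, 17, 32, 27, 67] -> max=67
step 12: append 22 -> window=[17, 32, 27, 67, 22] -> max=67
step 13: append 16 -> window=[32, 27, 67, 22, 16] -> max=67
Recorded maximums: 70 70 70 70 59 59 67 67 67
Changes between consecutive maximums: 2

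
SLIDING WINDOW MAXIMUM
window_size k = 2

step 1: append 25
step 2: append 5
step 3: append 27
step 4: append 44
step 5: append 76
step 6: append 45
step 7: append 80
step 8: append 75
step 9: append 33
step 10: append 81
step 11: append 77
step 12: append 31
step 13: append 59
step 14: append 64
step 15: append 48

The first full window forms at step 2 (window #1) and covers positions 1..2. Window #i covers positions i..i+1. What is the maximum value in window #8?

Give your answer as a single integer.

Answer: 75

Derivation:
step 1: append 25 -> window=[25] (not full yet)
step 2: append 5 -> window=[25, 5] -> max=25
step 3: append 27 -> window=[5, 27] -> max=27
step 4: append 44 -> window=[27, 44] -> max=44
step 5: append 76 -> window=[44, 76] -> max=76
step 6: append 45 -> window=[76, 45] -> max=76
step 7: append 80 -> window=[45, 80] -> max=80
step 8: append 75 -> window=[80, 75] -> max=80
step 9: append 33 -> window=[75, 33] -> max=75
Window #8 max = 75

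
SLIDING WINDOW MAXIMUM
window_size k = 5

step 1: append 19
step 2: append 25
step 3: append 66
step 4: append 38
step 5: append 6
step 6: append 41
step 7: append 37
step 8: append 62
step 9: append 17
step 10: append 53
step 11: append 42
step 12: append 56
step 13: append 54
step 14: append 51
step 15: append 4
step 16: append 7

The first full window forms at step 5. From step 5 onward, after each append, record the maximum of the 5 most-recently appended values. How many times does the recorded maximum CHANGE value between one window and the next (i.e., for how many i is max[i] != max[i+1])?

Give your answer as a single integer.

step 1: append 19 -> window=[19] (not full yet)
step 2: append 25 -> window=[19, 25] (not full yet)
step 3: append 66 -> window=[19, 25, 66] (not full yet)
step 4: append 38 -> window=[19, 25, 66, 38] (not full yet)
step 5: append 6 -> window=[19, 25, 66, 38, 6] -> max=66
step 6: append 41 -> window=[25, 66, 38, 6, 41] -> max=66
step 7: append 37 -> window=[66, 38, 6, 41, 37] -> max=66
step 8: append 62 -> window=[38, 6, 41, 37, 62] -> max=62
step 9: append 17 -> window=[6, 41, 37, 62, 17] -> max=62
step 10: append 53 -> window=[41, 37, 62, 17, 53] -> max=62
step 11: append 42 -> window=[37, 62, 17, 53, 42] -> max=62
step 12: append 56 -> window=[62, 17, 53, 42, 56] -> max=62
step 13: append 54 -> window=[17, 53, 42, 56, 54] -> max=56
step 14: append 51 -> window=[53, 42, 56, 54, 51] -> max=56
step 15: append 4 -> window=[42, 56, 54, 51, 4] -> max=56
step 16: append 7 -> window=[56, 54, 51, 4, 7] -> max=56
Recorded maximums: 66 66 66 62 62 62 62 62 56 56 56 56
Changes between consecutive maximums: 2

Answer: 2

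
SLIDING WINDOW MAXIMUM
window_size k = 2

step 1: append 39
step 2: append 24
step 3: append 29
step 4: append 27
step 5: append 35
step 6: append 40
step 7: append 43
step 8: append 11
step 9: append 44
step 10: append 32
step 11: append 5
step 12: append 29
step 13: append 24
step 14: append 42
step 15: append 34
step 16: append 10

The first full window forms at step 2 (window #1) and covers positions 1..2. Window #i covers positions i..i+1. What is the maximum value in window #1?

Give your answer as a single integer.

step 1: append 39 -> window=[39] (not full yet)
step 2: append 24 -> window=[39, 24] -> max=39
Window #1 max = 39

Answer: 39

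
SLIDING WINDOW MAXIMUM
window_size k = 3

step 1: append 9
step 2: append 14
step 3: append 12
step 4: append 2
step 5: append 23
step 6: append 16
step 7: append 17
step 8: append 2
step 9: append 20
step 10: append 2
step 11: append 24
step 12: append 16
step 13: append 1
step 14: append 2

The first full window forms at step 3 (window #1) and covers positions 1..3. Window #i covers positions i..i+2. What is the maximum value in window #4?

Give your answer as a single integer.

Answer: 23

Derivation:
step 1: append 9 -> window=[9] (not full yet)
step 2: append 14 -> window=[9, 14] (not full yet)
step 3: append 12 -> window=[9, 14, 12] -> max=14
step 4: append 2 -> window=[14, 12, 2] -> max=14
step 5: append 23 -> window=[12, 2, 23] -> max=23
step 6: append 16 -> window=[2, 23, 16] -> max=23
Window #4 max = 23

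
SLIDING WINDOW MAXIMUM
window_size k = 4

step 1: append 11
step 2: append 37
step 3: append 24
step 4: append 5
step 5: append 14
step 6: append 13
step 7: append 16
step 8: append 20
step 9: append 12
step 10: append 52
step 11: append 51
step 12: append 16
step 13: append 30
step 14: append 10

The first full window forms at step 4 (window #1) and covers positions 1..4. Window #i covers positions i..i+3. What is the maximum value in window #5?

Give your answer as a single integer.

step 1: append 11 -> window=[11] (not full yet)
step 2: append 37 -> window=[11, 37] (not full yet)
step 3: append 24 -> window=[11, 37, 24] (not full yet)
step 4: append 5 -> window=[11, 37, 24, 5] -> max=37
step 5: append 14 -> window=[37, 24, 5, 14] -> max=37
step 6: append 13 -> window=[24, 5, 14, 13] -> max=24
step 7: append 16 -> window=[5, 14, 13, 16] -> max=16
step 8: append 20 -> window=[14, 13, 16, 20] -> max=20
Window #5 max = 20

Answer: 20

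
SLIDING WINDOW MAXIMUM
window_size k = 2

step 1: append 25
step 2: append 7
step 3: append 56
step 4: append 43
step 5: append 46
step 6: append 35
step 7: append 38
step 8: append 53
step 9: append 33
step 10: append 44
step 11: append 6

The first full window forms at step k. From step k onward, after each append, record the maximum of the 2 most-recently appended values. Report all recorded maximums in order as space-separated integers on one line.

step 1: append 25 -> window=[25] (not full yet)
step 2: append 7 -> window=[25, 7] -> max=25
step 3: append 56 -> window=[7, 56] -> max=56
step 4: append 43 -> window=[56, 43] -> max=56
step 5: append 46 -> window=[43, 46] -> max=46
step 6: append 35 -> window=[46, 35] -> max=46
step 7: append 38 -> window=[35, 38] -> max=38
step 8: append 53 -> window=[38, 53] -> max=53
step 9: append 33 -> window=[53, 33] -> max=53
step 10: append 44 -> window=[33, 44] -> max=44
step 11: append 6 -> window=[44, 6] -> max=44

Answer: 25 56 56 46 46 38 53 53 44 44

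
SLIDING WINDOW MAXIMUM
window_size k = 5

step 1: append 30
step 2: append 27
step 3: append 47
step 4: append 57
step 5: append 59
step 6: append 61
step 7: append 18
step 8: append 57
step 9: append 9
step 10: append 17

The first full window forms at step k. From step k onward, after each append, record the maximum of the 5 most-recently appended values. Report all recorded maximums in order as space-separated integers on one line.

Answer: 59 61 61 61 61 61

Derivation:
step 1: append 30 -> window=[30] (not full yet)
step 2: append 27 -> window=[30, 27] (not full yet)
step 3: append 47 -> window=[30, 27, 47] (not full yet)
step 4: append 57 -> window=[30, 27, 47, 57] (not full yet)
step 5: append 59 -> window=[30, 27, 47, 57, 59] -> max=59
step 6: append 61 -> window=[27, 47, 57, 59, 61] -> max=61
step 7: append 18 -> window=[47, 57, 59, 61, 18] -> max=61
step 8: append 57 -> window=[57, 59, 61, 18, 57] -> max=61
step 9: append 9 -> window=[59, 61, 18, 57, 9] -> max=61
step 10: append 17 -> window=[61, 18, 57, 9, 17] -> max=61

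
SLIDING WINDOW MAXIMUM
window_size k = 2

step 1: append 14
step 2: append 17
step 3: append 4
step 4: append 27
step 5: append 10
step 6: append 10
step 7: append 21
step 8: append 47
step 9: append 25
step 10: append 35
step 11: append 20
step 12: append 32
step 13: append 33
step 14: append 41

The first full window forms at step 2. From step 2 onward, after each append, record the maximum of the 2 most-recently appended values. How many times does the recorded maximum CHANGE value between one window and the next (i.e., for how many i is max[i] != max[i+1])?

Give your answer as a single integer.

Answer: 8

Derivation:
step 1: append 14 -> window=[14] (not full yet)
step 2: append 17 -> window=[14, 17] -> max=17
step 3: append 4 -> window=[17, 4] -> max=17
step 4: append 27 -> window=[4, 27] -> max=27
step 5: append 10 -> window=[27, 10] -> max=27
step 6: append 10 -> window=[10, 10] -> max=10
step 7: append 21 -> window=[10, 21] -> max=21
step 8: append 47 -> window=[21, 47] -> max=47
step 9: append 25 -> window=[47, 25] -> max=47
step 10: append 35 -> window=[25, 35] -> max=35
step 11: append 20 -> window=[35, 20] -> max=35
step 12: append 32 -> window=[20, 32] -> max=32
step 13: append 33 -> window=[32, 33] -> max=33
step 14: append 41 -> window=[33, 41] -> max=41
Recorded maximums: 17 17 27 27 10 21 47 47 35 35 32 33 41
Changes between consecutive maximums: 8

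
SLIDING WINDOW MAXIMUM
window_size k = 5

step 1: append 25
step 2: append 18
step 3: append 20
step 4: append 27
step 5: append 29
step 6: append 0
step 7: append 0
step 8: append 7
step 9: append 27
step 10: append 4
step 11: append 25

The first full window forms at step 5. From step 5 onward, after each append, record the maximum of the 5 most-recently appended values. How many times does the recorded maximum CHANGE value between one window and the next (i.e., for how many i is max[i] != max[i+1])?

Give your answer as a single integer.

step 1: append 25 -> window=[25] (not full yet)
step 2: append 18 -> window=[25, 18] (not full yet)
step 3: append 20 -> window=[25, 18, 20] (not full yet)
step 4: append 27 -> window=[25, 18, 20, 27] (not full yet)
step 5: append 29 -> window=[25, 18, 20, 27, 29] -> max=29
step 6: append 0 -> window=[18, 20, 27, 29, 0] -> max=29
step 7: append 0 -> window=[20, 27, 29, 0, 0] -> max=29
step 8: append 7 -> window=[27, 29, 0, 0, 7] -> max=29
step 9: append 27 -> window=[29, 0, 0, 7, 27] -> max=29
step 10: append 4 -> window=[0, 0, 7, 27, 4] -> max=27
step 11: append 25 -> window=[0, 7, 27, 4, 25] -> max=27
Recorded maximums: 29 29 29 29 29 27 27
Changes between consecutive maximums: 1

Answer: 1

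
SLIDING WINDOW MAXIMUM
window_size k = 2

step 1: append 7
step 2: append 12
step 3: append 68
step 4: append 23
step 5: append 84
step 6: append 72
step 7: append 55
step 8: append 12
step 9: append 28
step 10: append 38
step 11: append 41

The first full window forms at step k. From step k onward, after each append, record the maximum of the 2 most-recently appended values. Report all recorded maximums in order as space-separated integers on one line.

Answer: 12 68 68 84 84 72 55 28 38 41

Derivation:
step 1: append 7 -> window=[7] (not full yet)
step 2: append 12 -> window=[7, 12] -> max=12
step 3: append 68 -> window=[12, 68] -> max=68
step 4: append 23 -> window=[68, 23] -> max=68
step 5: append 84 -> window=[23, 84] -> max=84
step 6: append 72 -> window=[84, 72] -> max=84
step 7: append 55 -> window=[72, 55] -> max=72
step 8: append 12 -> window=[55, 12] -> max=55
step 9: append 28 -> window=[12, 28] -> max=28
step 10: append 38 -> window=[28, 38] -> max=38
step 11: append 41 -> window=[38, 41] -> max=41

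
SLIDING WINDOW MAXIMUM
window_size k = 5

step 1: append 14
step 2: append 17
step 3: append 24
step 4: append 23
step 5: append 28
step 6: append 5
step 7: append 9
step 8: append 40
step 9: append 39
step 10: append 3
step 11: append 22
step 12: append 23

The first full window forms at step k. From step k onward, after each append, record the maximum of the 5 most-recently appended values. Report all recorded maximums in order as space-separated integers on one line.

Answer: 28 28 28 40 40 40 40 40

Derivation:
step 1: append 14 -> window=[14] (not full yet)
step 2: append 17 -> window=[14, 17] (not full yet)
step 3: append 24 -> window=[14, 17, 24] (not full yet)
step 4: append 23 -> window=[14, 17, 24, 23] (not full yet)
step 5: append 28 -> window=[14, 17, 24, 23, 28] -> max=28
step 6: append 5 -> window=[17, 24, 23, 28, 5] -> max=28
step 7: append 9 -> window=[24, 23, 28, 5, 9] -> max=28
step 8: append 40 -> window=[23, 28, 5, 9, 40] -> max=40
step 9: append 39 -> window=[28, 5, 9, 40, 39] -> max=40
step 10: append 3 -> window=[5, 9, 40, 39, 3] -> max=40
step 11: append 22 -> window=[9, 40, 39, 3, 22] -> max=40
step 12: append 23 -> window=[40, 39, 3, 22, 23] -> max=40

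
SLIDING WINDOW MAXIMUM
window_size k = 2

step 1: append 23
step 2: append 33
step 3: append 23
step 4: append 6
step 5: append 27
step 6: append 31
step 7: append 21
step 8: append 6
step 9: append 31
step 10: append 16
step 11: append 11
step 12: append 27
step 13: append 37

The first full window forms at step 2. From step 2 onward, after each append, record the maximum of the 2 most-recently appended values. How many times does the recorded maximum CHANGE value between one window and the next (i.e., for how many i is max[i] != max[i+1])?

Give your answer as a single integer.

Answer: 8

Derivation:
step 1: append 23 -> window=[23] (not full yet)
step 2: append 33 -> window=[23, 33] -> max=33
step 3: append 23 -> window=[33, 23] -> max=33
step 4: append 6 -> window=[23, 6] -> max=23
step 5: append 27 -> window=[6, 27] -> max=27
step 6: append 31 -> window=[27, 31] -> max=31
step 7: append 21 -> window=[31, 21] -> max=31
step 8: append 6 -> window=[21, 6] -> max=21
step 9: append 31 -> window=[6, 31] -> max=31
step 10: append 16 -> window=[31, 16] -> max=31
step 11: append 11 -> window=[16, 11] -> max=16
step 12: append 27 -> window=[11, 27] -> max=27
step 13: append 37 -> window=[27, 37] -> max=37
Recorded maximums: 33 33 23 27 31 31 21 31 31 16 27 37
Changes between consecutive maximums: 8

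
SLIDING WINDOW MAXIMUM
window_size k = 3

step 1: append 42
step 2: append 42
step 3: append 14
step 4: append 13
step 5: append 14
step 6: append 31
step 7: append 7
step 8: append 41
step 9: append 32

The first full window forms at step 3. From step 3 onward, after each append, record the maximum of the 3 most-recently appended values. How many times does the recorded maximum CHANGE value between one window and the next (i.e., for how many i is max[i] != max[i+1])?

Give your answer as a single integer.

step 1: append 42 -> window=[42] (not full yet)
step 2: append 42 -> window=[42, 42] (not full yet)
step 3: append 14 -> window=[42, 42, 14] -> max=42
step 4: append 13 -> window=[42, 14, 13] -> max=42
step 5: append 14 -> window=[14, 13, 14] -> max=14
step 6: append 31 -> window=[13, 14, 31] -> max=31
step 7: append 7 -> window=[14, 31, 7] -> max=31
step 8: append 41 -> window=[31, 7, 41] -> max=41
step 9: append 32 -> window=[7, 41, 32] -> max=41
Recorded maximums: 42 42 14 31 31 41 41
Changes between consecutive maximums: 3

Answer: 3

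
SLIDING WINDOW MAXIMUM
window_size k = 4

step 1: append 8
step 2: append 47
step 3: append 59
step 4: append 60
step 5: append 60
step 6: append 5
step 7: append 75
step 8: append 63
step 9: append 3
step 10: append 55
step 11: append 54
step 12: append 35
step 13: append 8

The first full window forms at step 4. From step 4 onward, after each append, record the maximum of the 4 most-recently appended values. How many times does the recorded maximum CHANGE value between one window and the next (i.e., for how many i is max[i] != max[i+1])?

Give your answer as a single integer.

Answer: 3

Derivation:
step 1: append 8 -> window=[8] (not full yet)
step 2: append 47 -> window=[8, 47] (not full yet)
step 3: append 59 -> window=[8, 47, 59] (not full yet)
step 4: append 60 -> window=[8, 47, 59, 60] -> max=60
step 5: append 60 -> window=[47, 59, 60, 60] -> max=60
step 6: append 5 -> window=[59, 60, 60, 5] -> max=60
step 7: append 75 -> window=[60, 60, 5, 75] -> max=75
step 8: append 63 -> window=[60, 5, 75, 63] -> max=75
step 9: append 3 -> window=[5, 75, 63, 3] -> max=75
step 10: append 55 -> window=[75, 63, 3, 55] -> max=75
step 11: append 54 -> window=[63, 3, 55, 54] -> max=63
step 12: append 35 -> window=[3, 55, 54, 35] -> max=55
step 13: append 8 -> window=[55, 54, 35, 8] -> max=55
Recorded maximums: 60 60 60 75 75 75 75 63 55 55
Changes between consecutive maximums: 3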